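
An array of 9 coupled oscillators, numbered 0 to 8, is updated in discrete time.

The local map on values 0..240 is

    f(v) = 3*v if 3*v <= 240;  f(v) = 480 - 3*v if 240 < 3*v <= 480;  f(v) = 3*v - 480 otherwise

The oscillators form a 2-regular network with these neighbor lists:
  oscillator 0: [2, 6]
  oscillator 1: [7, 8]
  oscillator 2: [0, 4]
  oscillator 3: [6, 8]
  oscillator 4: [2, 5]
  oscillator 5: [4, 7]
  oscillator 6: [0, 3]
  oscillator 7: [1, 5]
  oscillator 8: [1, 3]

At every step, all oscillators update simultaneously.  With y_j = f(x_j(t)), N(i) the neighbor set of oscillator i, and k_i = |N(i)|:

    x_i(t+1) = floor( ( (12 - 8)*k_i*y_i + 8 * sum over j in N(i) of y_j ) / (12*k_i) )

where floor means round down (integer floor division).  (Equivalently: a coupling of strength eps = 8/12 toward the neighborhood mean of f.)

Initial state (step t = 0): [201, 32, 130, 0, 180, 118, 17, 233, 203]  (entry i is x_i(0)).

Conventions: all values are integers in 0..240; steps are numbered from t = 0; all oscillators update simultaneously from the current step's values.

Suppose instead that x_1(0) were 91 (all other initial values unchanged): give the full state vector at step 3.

Answer: [118, 164, 90, 63, 94, 119, 75, 180, 96]
Key observation: This trace re-runs the system from the modified initial state.

Derivation:
t=0: [201, 91, 130, 0, 180, 118, 17, 233, 203]
t=1: [88, 185, 91, 60, 92, 135, 58, 184, 112]
t=2: [199, 97, 209, 166, 162, 117, 190, 74, 133]
t=3: [118, 164, 90, 63, 94, 119, 75, 180, 96]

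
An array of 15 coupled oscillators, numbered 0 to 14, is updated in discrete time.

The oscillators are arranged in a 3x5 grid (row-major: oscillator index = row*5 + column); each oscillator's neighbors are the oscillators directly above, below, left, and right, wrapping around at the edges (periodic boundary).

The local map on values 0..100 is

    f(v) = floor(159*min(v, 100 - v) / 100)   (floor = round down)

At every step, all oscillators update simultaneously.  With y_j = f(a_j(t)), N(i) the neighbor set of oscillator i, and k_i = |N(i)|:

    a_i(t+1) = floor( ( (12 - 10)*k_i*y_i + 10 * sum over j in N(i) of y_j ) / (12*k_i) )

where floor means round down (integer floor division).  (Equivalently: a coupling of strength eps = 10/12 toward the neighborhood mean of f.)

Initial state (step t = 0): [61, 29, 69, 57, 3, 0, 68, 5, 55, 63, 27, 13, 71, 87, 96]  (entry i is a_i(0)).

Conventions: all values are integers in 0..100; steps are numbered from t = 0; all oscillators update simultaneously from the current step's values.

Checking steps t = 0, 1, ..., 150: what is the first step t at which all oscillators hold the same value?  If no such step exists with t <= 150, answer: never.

Answer: never
Key observation: The state at step 17 reappears at step 19 — the system is in a cycle of period 2 from step 17 on.  No step 0..19 is synchronized, and the cycle repeats forever, so no step up to 150 (or ever) has all oscillators equal.

Derivation:
t=0: [61, 29, 69, 57, 3, 0, 68, 5, 55, 63, 27, 13, 71, 87, 96]  (not all equal)
t=1: [29, 45, 42, 41, 41, 44, 23, 46, 43, 26, 25, 41, 27, 43, 26]  (not all equal)
t=2: [58, 56, 63, 66, 51, 45, 63, 56, 62, 57, 52, 50, 63, 56, 51]  (not all equal)
t=3: [72, 65, 61, 64, 68, 67, 69, 60, 64, 70, 73, 67, 66, 63, 73]  (not all equal)
t=4: [48, 52, 58, 56, 47, 46, 54, 56, 56, 49, 46, 50, 57, 53, 48]  (not all equal)
t=5: [74, 73, 69, 70, 74, 74, 74, 69, 71, 73, 75, 73, 71, 71, 74]  (not all equal)
t=6: [40, 43, 46, 45, 42, 40, 43, 46, 46, 42, 40, 42, 46, 45, 41]  (not all equal)
t=7: [64, 67, 71, 70, 66, 64, 67, 71, 70, 66, 64, 67, 71, 70, 66]  (not all equal)
t=8: [55, 51, 47, 48, 53, 55, 51, 47, 48, 53, 55, 51, 47, 48, 53]  (not all equal)
t=9: [72, 75, 75, 75, 73, 72, 75, 75, 75, 73, 72, 75, 75, 75, 73]  (not all equal)
t=10: [42, 40, 39, 39, 41, 42, 40, 39, 39, 41, 42, 40, 39, 39, 41]  (not all equal)
t=11: [65, 63, 62, 62, 64, 65, 63, 62, 62, 64, 65, 63, 62, 62, 64]  (not all equal)
t=12: [56, 57, 59, 59, 57, 56, 57, 59, 59, 57, 56, 57, 59, 59, 57]  (not all equal)
t=13: [68, 67, 65, 65, 67, 68, 67, 65, 65, 67, 68, 67, 65, 65, 67]  (not all equal)
t=14: [50, 52, 54, 54, 52, 50, 52, 54, 54, 52, 50, 52, 54, 54, 52]  (not all equal)
t=15: [77, 76, 73, 73, 76, 77, 76, 73, 73, 76, 77, 76, 73, 73, 76]  (not all equal)
t=16: [36, 38, 41, 41, 38, 36, 38, 41, 41, 38, 36, 38, 41, 41, 38]  (not all equal)
t=17: [58, 60, 63, 63, 60, 58, 60, 63, 63, 60, 58, 60, 63, 63, 60]  (not all equal)
t=18: [64, 62, 59, 59, 62, 64, 62, 59, 59, 62, 64, 62, 59, 59, 62]  (not all equal)
t=19: [58, 60, 63, 63, 60, 58, 60, 63, 63, 60, 58, 60, 63, 63, 60]  (not all equal)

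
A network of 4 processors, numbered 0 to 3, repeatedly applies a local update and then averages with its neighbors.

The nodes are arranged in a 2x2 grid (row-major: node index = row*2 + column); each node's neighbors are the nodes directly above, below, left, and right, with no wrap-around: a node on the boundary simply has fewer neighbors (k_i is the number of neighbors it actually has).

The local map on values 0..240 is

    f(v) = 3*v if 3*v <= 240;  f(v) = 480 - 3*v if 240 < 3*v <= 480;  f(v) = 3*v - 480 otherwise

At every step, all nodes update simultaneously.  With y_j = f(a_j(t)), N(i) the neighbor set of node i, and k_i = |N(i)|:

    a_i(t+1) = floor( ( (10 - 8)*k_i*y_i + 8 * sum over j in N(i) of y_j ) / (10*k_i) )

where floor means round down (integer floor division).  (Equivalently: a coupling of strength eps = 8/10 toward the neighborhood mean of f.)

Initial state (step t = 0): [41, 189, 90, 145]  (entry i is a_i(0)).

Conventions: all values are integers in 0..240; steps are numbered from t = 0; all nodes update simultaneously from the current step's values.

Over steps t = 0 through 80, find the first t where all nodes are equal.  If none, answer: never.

Answer: 38
Key observation: Synchronization is absorbing here: once all nodes are equal they stay equal, and step 38 is the first all-equal step.

Derivation:
t=0: [41, 189, 90, 145]  (not all equal)
t=1: [143, 84, 109, 127]  (not all equal)
t=2: [162, 105, 90, 172]  (not all equal)
t=3: [151, 49, 58, 157]  (not all equal)
t=4: [133, 43, 49, 130]  (not all equal)
t=5: [126, 94, 97, 128]  (not all equal)
t=6: [175, 118, 117, 174]  (not all equal)
t=7: [111, 60, 60, 110]  (not all equal)
t=8: [173, 154, 154, 174]  (not all equal)
t=9: [22, 36, 36, 22]  (not all equal)
t=10: [99, 74, 74, 99]  (not all equal)
t=11: [214, 190, 190, 214]  (not all equal)
t=12: [104, 147, 147, 104]  (not all equal)
t=13: [64, 142, 142, 64]  (not all equal)
t=14: [81, 164, 164, 81]  (not all equal)
t=15: [57, 192, 192, 57]  (not all equal)
t=16: [111, 156, 156, 111]  (not all equal)
t=17: [39, 120, 120, 39]  (not all equal)
t=18: [119, 117, 117, 119]  (not all equal)
t=19: [127, 124, 124, 127]  (not all equal)
t=20: [106, 100, 100, 106]  (not all equal)
t=21: [176, 165, 165, 176]  (not all equal)
t=22: [21, 41, 41, 21]  (not all equal)
t=23: [111, 75, 75, 111]  (not all equal)
t=24: [209, 162, 162, 209]  (not all equal)
t=25: [34, 118, 118, 34]  (not all equal)
t=26: [121, 106, 106, 121]  (not all equal)
t=27: [153, 126, 126, 153]  (not all equal)
t=28: [85, 37, 37, 85]  (not all equal)
t=29: [133, 202, 202, 133]  (not all equal)
t=30: [117, 90, 90, 117]  (not all equal)
t=31: [193, 145, 145, 193]  (not all equal)
t=32: [55, 88, 88, 55]  (not all equal)
t=33: [205, 175, 175, 205]  (not all equal)
t=34: [63, 117, 117, 63]  (not all equal)
t=35: [141, 177, 177, 141]  (not all equal)
t=36: [52, 55, 55, 52]  (not all equal)
t=37: [163, 157, 157, 163]  (not all equal)
t=38: [9, 9, 9, 9]  (all equal)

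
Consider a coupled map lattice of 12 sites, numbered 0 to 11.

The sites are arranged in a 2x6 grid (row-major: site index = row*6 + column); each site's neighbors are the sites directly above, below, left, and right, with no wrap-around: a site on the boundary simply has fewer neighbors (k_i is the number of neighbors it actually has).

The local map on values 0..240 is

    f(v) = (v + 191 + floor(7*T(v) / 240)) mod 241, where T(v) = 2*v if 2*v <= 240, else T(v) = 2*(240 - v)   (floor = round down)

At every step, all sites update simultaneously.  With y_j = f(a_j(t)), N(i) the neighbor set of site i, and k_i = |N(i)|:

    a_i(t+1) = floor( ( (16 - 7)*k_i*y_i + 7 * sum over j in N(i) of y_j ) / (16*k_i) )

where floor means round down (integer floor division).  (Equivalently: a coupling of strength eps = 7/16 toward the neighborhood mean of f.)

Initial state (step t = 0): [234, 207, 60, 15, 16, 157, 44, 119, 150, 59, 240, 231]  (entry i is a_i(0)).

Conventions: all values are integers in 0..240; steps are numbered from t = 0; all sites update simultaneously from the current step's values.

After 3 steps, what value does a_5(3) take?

Answer: a_5(3) = 73

Derivation:
t=0: [234, 207, 60, 15, 16, 157, 44, 119, 150, 59, 240, 231]
t=1: [189, 128, 75, 149, 190, 147, 189, 115, 73, 79, 165, 167]
t=2: [128, 82, 47, 88, 127, 114, 125, 76, 34, 55, 110, 116]
t=3: [72, 71, 179, 72, 72, 73, 70, 66, 167, 53, 60, 70]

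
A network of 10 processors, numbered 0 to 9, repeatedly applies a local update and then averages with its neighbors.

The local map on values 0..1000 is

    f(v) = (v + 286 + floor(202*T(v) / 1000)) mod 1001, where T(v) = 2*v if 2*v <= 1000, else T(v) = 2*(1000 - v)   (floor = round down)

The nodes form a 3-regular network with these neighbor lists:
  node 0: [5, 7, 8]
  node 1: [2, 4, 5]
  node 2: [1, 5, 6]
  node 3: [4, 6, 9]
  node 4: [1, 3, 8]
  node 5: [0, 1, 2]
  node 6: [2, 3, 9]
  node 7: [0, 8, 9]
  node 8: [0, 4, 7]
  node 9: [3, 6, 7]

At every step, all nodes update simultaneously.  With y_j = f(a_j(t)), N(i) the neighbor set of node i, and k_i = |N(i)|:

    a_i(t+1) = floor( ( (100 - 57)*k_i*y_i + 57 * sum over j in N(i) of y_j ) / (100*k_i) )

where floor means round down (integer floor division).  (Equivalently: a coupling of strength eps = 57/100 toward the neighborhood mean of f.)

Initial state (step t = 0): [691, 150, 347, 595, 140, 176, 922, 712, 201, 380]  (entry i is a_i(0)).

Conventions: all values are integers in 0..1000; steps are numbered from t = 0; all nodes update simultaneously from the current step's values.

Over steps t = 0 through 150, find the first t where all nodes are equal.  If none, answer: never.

Simulating step by step:
t=0: [691, 150, 347, 595, 140, 176, 922, 712, 201, 380]  (not all equal)
t=1: [273, 553, 573, 310, 417, 489, 412, 331, 376, 427]  (not all equal)
t=2: [769, 363, 365, 807, 669, 554, 682, 772, 784, 824]  (not all equal)
t=3: [124, 513, 515, 141, 250, 338, 258, 155, 139, 155]  (not all equal)
t=4: [529, 882, 884, 547, 646, 792, 655, 490, 510, 526]  (not all equal)
t=5: [405, 177, 178, 35, 264, 151, 78, 608, 626, 203]  (not all equal)
t=6: [483, 550, 501, 452, 458, 579, 443, 304, 323, 393]  (not all equal)
t=7: [696, 377, 606, 903, 717, 388, 911, 788, 812, 842]  (not all equal)
t=8: [264, 539, 377, 199, 280, 540, 188, 156, 145, 198]  (not all equal)
t=9: [472, 290, 458, 583, 494, 285, 605, 541, 559, 549]  (not all equal)
t=10: [544, 790, 670, 213, 563, 783, 207, 192, 377, 25]  (not all equal)
t=11: [295, 119, 206, 426, 306, 116, 436, 456, 462, 464]  (not all equal)
t=12: [739, 525, 589, 864, 738, 520, 841, 886, 846, 917]  (not all equal)
t=13: [323, 222, 243, 192, 130, 461, 172, 199, 173, 216]  (not all equal)
t=14: [702, 642, 660, 539, 520, 774, 563, 595, 563, 566]  (not all equal)
t=15: [87, 264, 81, 203, 449, 113, 32, 48, 228, 25]  (not all equal)
t=16: [442, 616, 443, 543, 742, 468, 387, 405, 579, 376]  (not all equal)
t=17: [737, 400, 737, 342, 75, 760, 685, 700, 373, 671]  (not all equal)
t=18: [255, 489, 261, 438, 628, 270, 228, 240, 466, 221]  (not all equal)
t=19: [700, 680, 706, 627, 561, 716, 668, 681, 656, 660]  (not all equal)
t=20: [100, 87, 103, 63, 54, 108, 85, 91, 76, 81]  (not all equal)
t=21: [419, 408, 422, 382, 378, 428, 402, 408, 396, 398]  (not all equal)
t=22: [866, 859, 870, 830, 829, 876, 848, 855, 845, 843]  (not all equal)
t=23: [202, 200, 203, 186, 187, 207, 193, 196, 193, 191]  (not all equal)
t=24: [566, 565, 568, 550, 552, 571, 556, 560, 557, 554]  (not all equal)
t=25: [24, 24, 25, 17, 18, 27, 20, 21, 20, 19]  (not all equal)
t=26: [318, 318, 319, 310, 312, 321, 314, 315, 314, 312]  (not all equal)
t=27: [730, 731, 732, 723, 725, 733, 726, 727, 727, 724]  (not all equal)
t=28: [123, 123, 124, 119, 121, 124, 121, 122, 122, 120]  (not all equal)
t=29: [458, 458, 458, 453, 455, 459, 455, 456, 456, 454]  (not all equal)
t=30: [928, 928, 928, 922, 924, 929, 924, 926, 926, 923]  (not all equal)
t=31: [241, 241, 241, 238, 239, 242, 239, 240, 240, 239]  (not all equal)
t=32: [623, 623, 623, 620, 621, 624, 621, 622, 622, 621]  (not all equal)
t=33: [59, 59, 59, 58, 59, 60, 59, 59, 59, 58]  (not all equal)
t=34: [368, 368, 368, 367, 367, 368, 367, 367, 368, 367]  (not all equal)
t=35: [801, 801, 801, 801, 801, 802, 801, 801, 801, 801]  (not all equal)
t=36: [166, 166, 166, 166, 166, 166, 166, 166, 166, 166]  (all equal)

Answer: 36
Key observation: Synchronization is absorbing here: once all nodes are equal they stay equal, and step 36 is the first all-equal step.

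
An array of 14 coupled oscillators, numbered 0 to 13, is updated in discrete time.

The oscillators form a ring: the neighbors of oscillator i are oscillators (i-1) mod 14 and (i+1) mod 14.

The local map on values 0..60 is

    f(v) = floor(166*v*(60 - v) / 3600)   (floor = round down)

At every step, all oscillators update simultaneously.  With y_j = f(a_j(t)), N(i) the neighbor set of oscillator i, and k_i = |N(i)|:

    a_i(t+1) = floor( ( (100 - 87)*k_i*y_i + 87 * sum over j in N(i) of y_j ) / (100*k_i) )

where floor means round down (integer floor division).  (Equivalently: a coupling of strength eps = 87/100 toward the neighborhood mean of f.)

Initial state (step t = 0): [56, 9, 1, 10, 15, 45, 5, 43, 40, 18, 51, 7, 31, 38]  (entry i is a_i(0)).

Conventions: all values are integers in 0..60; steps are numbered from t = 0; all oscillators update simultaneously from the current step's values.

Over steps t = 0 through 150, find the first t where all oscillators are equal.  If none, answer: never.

Simulating step by step:
t=0: [56, 9, 1, 10, 15, 45, 5, 43, 40, 18, 51, 7, 31, 38]  (not all equal)
t=1: [26, 7, 19, 17, 27, 22, 29, 25, 33, 29, 24, 29, 29, 27]  (not all equal)
t=2: [30, 34, 26, 37, 36, 40, 39, 40, 40, 40, 40, 40, 41, 40]  (not all equal)
t=3: [38, 40, 39, 39, 37, 37, 36, 36, 36, 36, 36, 35, 35, 37]  (not all equal)
t=4: [37, 37, 36, 37, 38, 39, 39, 39, 39, 39, 39, 39, 39, 39]  (not all equal)
t=5: [38, 39, 39, 38, 38, 37, 37, 37, 37, 37, 37, 37, 37, 37]  (not all equal)
t=6: [38, 37, 37, 37, 38, 38, 39, 39, 39, 39, 39, 39, 39, 38]  (not all equal)
t=7: [38, 38, 39, 38, 38, 37, 37, 37, 37, 37, 37, 37, 37, 37]  (not all equal)
t=8: [38, 37, 37, 37, 38, 38, 39, 39, 39, 39, 39, 39, 39, 38]  (not all equal)

Answer: never
Key observation: The state at step 6 reappears at step 8 — the system is in a cycle of period 2 from step 6 on.  No step 0..8 is synchronized, and the cycle repeats forever, so no step up to 150 (or ever) has all oscillators equal.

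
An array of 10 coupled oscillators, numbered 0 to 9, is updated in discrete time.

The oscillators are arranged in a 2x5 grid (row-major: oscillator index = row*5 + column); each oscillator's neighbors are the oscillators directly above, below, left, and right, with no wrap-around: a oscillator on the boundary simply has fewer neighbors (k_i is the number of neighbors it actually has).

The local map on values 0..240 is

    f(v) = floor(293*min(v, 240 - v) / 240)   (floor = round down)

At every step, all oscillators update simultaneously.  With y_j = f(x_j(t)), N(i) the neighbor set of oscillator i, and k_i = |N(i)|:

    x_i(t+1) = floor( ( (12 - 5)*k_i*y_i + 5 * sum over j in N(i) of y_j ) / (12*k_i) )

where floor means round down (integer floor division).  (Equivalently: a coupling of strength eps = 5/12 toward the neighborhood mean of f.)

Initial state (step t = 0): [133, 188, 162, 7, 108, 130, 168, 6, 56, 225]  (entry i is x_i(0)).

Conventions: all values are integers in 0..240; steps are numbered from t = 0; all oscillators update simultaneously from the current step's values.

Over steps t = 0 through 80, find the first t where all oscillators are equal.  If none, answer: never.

Answer: 20
Key observation: Synchronization is absorbing here: once all oscillators are equal they stay equal, and step 20 is the first all-equal step.

Derivation:
t=0: [133, 188, 162, 7, 108, 130, 168, 6, 56, 225]  (not all equal)
t=1: [116, 80, 66, 45, 81, 123, 79, 38, 44, 51]  (not all equal)
t=2: [132, 100, 74, 63, 81, 132, 95, 58, 53, 67]  (not all equal)
t=3: [129, 117, 89, 79, 89, 127, 111, 78, 68, 81]  (not all equal)
t=4: [136, 135, 109, 97, 103, 136, 130, 100, 88, 96]  (not all equal)
t=5: [126, 129, 128, 119, 121, 127, 130, 123, 112, 116]  (not all equal)
t=6: [137, 135, 137, 142, 144, 136, 135, 139, 138, 140]  (not all equal)
t=7: [125, 127, 124, 120, 118, 126, 127, 124, 122, 121]  (not all equal)
t=8: [139, 137, 141, 144, 144, 138, 137, 140, 144, 144]  (not all equal)
t=9: [123, 124, 120, 117, 117, 124, 124, 121, 117, 117]  (not all equal)
t=10: [141, 141, 144, 142, 142, 141, 141, 144, 142, 142]  (not all equal)
t=11: [120, 119, 117, 118, 119, 120, 119, 117, 118, 119]  (not all equal)
t=12: [145, 144, 142, 143, 144, 145, 144, 142, 143, 144]  (not all equal)
t=13: [115, 117, 118, 118, 117, 115, 117, 118, 118, 117]  (not all equal)
t=14: [140, 142, 143, 143, 142, 140, 142, 143, 143, 142]  (not all equal)
t=15: [121, 119, 118, 118, 118, 121, 119, 118, 118, 118]  (not all equal)
t=16: [145, 144, 144, 144, 144, 145, 144, 144, 144, 144]  (not all equal)
t=17: [115, 116, 117, 117, 117, 115, 116, 117, 117, 117]  (not all equal)
t=18: [140, 141, 141, 142, 142, 140, 141, 141, 142, 142]  (not all equal)
t=19: [121, 120, 119, 119, 119, 121, 120, 119, 119, 119]  (not all equal)
t=20: [145, 145, 145, 145, 145, 145, 145, 145, 145, 145]  (all equal)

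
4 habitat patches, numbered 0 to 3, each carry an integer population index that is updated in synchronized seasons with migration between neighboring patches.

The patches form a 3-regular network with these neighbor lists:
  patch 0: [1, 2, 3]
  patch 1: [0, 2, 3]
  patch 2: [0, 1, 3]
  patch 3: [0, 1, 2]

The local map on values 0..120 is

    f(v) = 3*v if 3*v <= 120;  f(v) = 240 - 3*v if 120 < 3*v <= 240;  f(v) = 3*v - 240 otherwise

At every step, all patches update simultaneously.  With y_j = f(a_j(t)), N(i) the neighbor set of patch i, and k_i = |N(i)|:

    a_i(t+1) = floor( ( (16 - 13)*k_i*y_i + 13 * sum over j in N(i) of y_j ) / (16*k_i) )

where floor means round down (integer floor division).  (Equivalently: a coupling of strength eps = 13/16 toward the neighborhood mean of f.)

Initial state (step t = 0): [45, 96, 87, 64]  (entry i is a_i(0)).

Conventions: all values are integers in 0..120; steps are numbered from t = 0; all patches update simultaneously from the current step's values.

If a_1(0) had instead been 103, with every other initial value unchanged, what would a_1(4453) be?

Simulating step by step:
t=0: [45, 103, 87, 64]
t=1: [57, 60, 64, 61]
t=2: [57, 58, 59, 58]
t=3: [65, 66, 66, 66]
t=4: [42, 42, 42, 42]
t=5: [114, 114, 114, 114]
t=6: [102, 102, 102, 102]
t=7: [66, 66, 66, 66]
t=8: [42, 42, 42, 42]

Answer: a_1(4453) = 114
Key observation: The state at step 4, [42, 42, 42, 42], reappears at step 8: the system is in a cycle of period 4 from step 4 on.  Therefore the state at step 4453 equals the state at step 4 + ((4453 - 4) mod 4) = 5, which is [114, 114, 114, 114].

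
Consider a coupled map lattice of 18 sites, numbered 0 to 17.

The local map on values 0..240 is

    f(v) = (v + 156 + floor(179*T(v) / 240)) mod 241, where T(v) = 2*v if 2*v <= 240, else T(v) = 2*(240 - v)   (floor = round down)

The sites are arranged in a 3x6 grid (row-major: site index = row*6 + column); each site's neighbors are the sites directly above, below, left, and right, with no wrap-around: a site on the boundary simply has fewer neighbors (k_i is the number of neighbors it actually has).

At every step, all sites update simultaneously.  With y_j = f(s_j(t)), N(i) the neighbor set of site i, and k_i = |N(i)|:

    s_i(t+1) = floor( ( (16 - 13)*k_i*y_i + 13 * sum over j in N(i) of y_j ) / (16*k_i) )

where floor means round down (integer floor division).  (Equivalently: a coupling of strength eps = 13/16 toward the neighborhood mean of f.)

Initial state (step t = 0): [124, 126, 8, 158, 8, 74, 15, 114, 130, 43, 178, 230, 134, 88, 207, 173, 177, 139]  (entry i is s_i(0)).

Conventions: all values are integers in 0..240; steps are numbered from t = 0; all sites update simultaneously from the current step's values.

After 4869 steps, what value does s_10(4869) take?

Simulating step by step:
t=0: [124, 126, 8, 158, 8, 74, 15, 114, 130, 43, 178, 230, 134, 88, 207, 173, 177, 139]
t=1: [203, 198, 199, 137, 162, 154, 203, 189, 154, 161, 144, 161, 171, 181, 175, 137, 190, 178]
t=2: [173, 175, 189, 190, 199, 193, 178, 181, 186, 200, 191, 194, 180, 184, 193, 189, 193, 185]
t=3: [185, 184, 181, 176, 177, 176, 185, 183, 179, 178, 176, 179, 183, 182, 180, 177, 179, 178]
t=4: [182, 182, 184, 184, 185, 184, 182, 182, 184, 185, 184, 185, 182, 183, 184, 184, 185, 184]
t=5: [183, 182, 182, 182, 182, 182, 183, 182, 182, 182, 182, 182, 183, 182, 182, 182, 182, 182]
t=6: [183, 183, 183, 183, 183, 183, 183, 183, 183, 183, 183, 183, 183, 183, 183, 183, 183, 183]
t=7: [183, 183, 183, 183, 183, 183, 183, 183, 183, 183, 183, 183, 183, 183, 183, 183, 183, 183]

Answer: s_10(4869) = 183
Key observation: The state at step 6, [183, 183, 183, 183, 183, 183, 183, 183, 183, 183, 183, 183, 183, 183, 183, 183, 183, 183], reappears at step 7: the system is in a cycle of period 1 from step 6 on.  Therefore the state at step 4869 equals the state at step 6 + ((4869 - 6) mod 1) = 6, which is [183, 183, 183, 183, 183, 183, 183, 183, 183, 183, 183, 183, 183, 183, 183, 183, 183, 183].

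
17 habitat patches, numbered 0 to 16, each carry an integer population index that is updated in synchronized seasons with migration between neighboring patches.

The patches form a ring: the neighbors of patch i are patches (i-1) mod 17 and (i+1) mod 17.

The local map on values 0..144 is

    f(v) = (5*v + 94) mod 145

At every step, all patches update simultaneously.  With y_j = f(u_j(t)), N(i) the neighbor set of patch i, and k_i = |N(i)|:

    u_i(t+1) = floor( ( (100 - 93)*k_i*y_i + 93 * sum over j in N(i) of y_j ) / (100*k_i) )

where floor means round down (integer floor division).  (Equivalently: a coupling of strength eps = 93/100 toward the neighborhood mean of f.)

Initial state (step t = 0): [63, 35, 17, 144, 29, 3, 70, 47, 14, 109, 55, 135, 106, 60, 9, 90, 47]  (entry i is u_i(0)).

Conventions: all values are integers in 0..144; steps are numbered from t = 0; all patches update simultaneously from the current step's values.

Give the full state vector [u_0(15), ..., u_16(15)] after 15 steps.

Simulating step by step:
t=0: [63, 35, 17, 144, 29, 3, 70, 47, 14, 109, 55, 135, 106, 60, 9, 90, 47]
t=1: [84, 79, 101, 65, 98, 55, 69, 15, 46, 49, 53, 60, 71, 92, 108, 90, 108]
t=2: [55, 49, 86, 19, 97, 9, 48, 19, 36, 51, 75, 45, 104, 39, 109, 57, 91]
t=3: [81, 81, 49, 111, 95, 97, 88, 83, 56, 79, 43, 33, 82, 53, 112, 86, 86]
t=4: [75, 57, 65, 89, 108, 118, 108, 90, 65, 51, 79, 48, 89, 71, 78, 82, 77]
t=5: [64, 82, 98, 92, 100, 57, 102, 92, 87, 89, 51, 76, 34, 72, 42, 48, 50]
t=6: [65, 64, 87, 16, 97, 23, 98, 63, 110, 78, 70, 85, 35, 63, 30, 34, 81]
t=7: [96, 112, 77, 112, 53, 73, 85, 39, 82, 37, 62, 67, 103, 112, 117, 84, 119]
t=8: [94, 90, 71, 57, 50, 72, 84, 81, 134, 94, 134, 76, 101, 64, 78, 102, 109]
t=9: [87, 74, 93, 37, 54, 63, 44, 59, 92, 45, 80, 29, 77, 40, 72, 51, 75]
t=10: [35, 103, 84, 101, 122, 53, 103, 73, 67, 84, 61, 54, 48, 29, 30, 28, 73]
t=11: [33, 96, 27, 95, 49, 75, 45, 79, 57, 120, 78, 76, 81, 73, 92, 63, 100]
t=12: [79, 101, 132, 71, 81, 38, 42, 58, 84, 72, 74, 55, 33, 86, 74, 70, 109]
t=13: [40, 39, 17, 44, 75, 46, 109, 49, 58, 51, 47, 72, 86, 72, 47, 41, 33]
t=14: [120, 27, 80, 33, 29, 45, 42, 74, 56, 65, 39, 60, 23, 60, 15, 71, 14]
t=15: [55, 86, 96, 79, 73, 52, 27, 47, 79, 115, 118, 104, 101, 48, 56, 20, 60]

Answer: [55, 86, 96, 79, 73, 52, 27, 47, 79, 115, 118, 104, 101, 48, 56, 20, 60]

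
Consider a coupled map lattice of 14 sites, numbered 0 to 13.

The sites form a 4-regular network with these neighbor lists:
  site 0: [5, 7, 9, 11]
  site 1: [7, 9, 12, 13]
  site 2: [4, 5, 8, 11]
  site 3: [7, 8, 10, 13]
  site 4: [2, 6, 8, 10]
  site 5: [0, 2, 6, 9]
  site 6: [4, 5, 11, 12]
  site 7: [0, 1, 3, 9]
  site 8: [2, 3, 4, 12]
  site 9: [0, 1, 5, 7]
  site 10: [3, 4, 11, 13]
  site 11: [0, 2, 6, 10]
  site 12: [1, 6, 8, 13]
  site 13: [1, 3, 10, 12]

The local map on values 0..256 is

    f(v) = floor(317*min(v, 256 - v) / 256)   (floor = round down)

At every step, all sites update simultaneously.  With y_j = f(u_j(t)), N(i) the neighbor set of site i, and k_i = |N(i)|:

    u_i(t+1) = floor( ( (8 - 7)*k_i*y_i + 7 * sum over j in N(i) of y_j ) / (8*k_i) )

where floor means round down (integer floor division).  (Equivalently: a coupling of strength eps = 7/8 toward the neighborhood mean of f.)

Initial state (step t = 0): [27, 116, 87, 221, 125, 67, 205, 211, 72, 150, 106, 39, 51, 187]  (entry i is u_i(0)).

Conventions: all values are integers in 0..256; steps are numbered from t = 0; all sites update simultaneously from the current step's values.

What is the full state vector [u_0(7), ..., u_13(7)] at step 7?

Answer: [124, 123, 122, 122, 122, 123, 122, 124, 122, 124, 122, 123, 122, 122]

Derivation:
t=0: [27, 116, 87, 221, 125, 67, 205, 211, 72, 150, 106, 39, 51, 187]
t=1: [73, 90, 94, 84, 104, 83, 83, 83, 91, 84, 88, 79, 91, 93]
t=2: [99, 108, 110, 108, 111, 102, 108, 102, 114, 101, 110, 103, 110, 109]
t=3: [125, 130, 133, 134, 136, 128, 131, 127, 136, 126, 133, 131, 135, 134]
t=4: [155, 153, 152, 151, 151, 154, 152, 154, 149, 156, 151, 153, 151, 151]
t=5: [125, 127, 128, 129, 129, 126, 128, 126, 129, 125, 129, 127, 129, 129]
t=6: [155, 156, 156, 156, 157, 156, 156, 155, 157, 155, 157, 156, 157, 157]
t=7: [124, 123, 122, 122, 122, 123, 122, 124, 122, 124, 122, 123, 122, 122]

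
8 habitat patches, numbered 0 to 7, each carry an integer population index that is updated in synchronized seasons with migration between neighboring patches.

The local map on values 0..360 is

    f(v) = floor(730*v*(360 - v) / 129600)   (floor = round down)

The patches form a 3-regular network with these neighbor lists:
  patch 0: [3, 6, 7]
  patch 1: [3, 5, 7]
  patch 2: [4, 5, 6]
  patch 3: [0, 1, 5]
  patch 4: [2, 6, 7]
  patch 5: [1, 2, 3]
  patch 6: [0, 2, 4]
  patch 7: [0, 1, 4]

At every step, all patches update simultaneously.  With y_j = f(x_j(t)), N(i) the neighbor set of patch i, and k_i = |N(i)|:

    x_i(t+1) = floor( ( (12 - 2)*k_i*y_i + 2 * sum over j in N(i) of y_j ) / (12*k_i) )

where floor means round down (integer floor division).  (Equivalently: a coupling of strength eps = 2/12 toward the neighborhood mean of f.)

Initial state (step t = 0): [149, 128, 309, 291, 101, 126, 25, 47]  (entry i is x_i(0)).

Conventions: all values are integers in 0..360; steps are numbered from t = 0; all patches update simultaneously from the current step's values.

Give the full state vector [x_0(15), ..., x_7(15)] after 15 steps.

Simulating step by step:
t=0: [149, 128, 309, 291, 101, 126, 25, 47]
t=1: [160, 159, 93, 122, 134, 158, 62, 95]
t=2: [172, 176, 141, 165, 163, 175, 113, 146]
t=3: [180, 181, 173, 181, 178, 181, 160, 176]
t=4: [181, 182, 181, 182, 181, 182, 180, 182]
t=5: [182, 182, 182, 182, 182, 182, 182, 182]
t=6: [182, 182, 182, 182, 182, 182, 182, 182]
t=7: [182, 182, 182, 182, 182, 182, 182, 182]
t=8: [182, 182, 182, 182, 182, 182, 182, 182]
t=9: [182, 182, 182, 182, 182, 182, 182, 182]
t=10: [182, 182, 182, 182, 182, 182, 182, 182]
t=11: [182, 182, 182, 182, 182, 182, 182, 182]
t=12: [182, 182, 182, 182, 182, 182, 182, 182]
t=13: [182, 182, 182, 182, 182, 182, 182, 182]
t=14: [182, 182, 182, 182, 182, 182, 182, 182]
t=15: [182, 182, 182, 182, 182, 182, 182, 182]

Answer: [182, 182, 182, 182, 182, 182, 182, 182]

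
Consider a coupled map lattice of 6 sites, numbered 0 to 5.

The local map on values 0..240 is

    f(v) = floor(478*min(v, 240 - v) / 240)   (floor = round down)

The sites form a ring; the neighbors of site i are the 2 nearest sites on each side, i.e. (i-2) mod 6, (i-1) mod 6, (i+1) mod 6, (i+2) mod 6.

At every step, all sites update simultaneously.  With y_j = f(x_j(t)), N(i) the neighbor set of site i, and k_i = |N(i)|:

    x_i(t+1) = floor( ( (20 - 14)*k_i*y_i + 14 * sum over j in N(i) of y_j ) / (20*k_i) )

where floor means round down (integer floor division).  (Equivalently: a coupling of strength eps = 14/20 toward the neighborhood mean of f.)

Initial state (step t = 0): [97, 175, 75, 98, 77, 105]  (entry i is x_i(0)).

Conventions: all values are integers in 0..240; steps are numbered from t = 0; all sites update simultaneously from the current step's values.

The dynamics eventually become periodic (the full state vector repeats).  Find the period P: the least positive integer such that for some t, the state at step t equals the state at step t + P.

Answer: 24
Key observation: The state at step 7, [77, 77, 77, 77, 77, 77], reappears at step 31 — and no state repeats earlier — so the cycle the system enters has period 24.

Derivation:
t=0: [97, 175, 75, 98, 77, 105]
t=1: [169, 169, 161, 170, 176, 179]
t=2: [137, 139, 143, 137, 135, 132]
t=3: [204, 203, 201, 204, 205, 208]
t=4: [70, 71, 72, 70, 70, 68]
t=5: [139, 139, 140, 139, 139, 138]
t=6: [201, 201, 200, 201, 201, 201]
t=7: [77, 77, 77, 77, 77, 77]
t=8: [153, 153, 153, 153, 153, 153]
t=9: [173, 173, 173, 173, 173, 173]
t=10: [133, 133, 133, 133, 133, 133]
t=11: [213, 213, 213, 213, 213, 213]
t=12: [53, 53, 53, 53, 53, 53]
t=13: [105, 105, 105, 105, 105, 105]
t=14: [209, 209, 209, 209, 209, 209]
t=15: [61, 61, 61, 61, 61, 61]
t=16: [121, 121, 121, 121, 121, 121]
t=17: [237, 237, 237, 237, 237, 237]
t=18: [5, 5, 5, 5, 5, 5]
t=19: [9, 9, 9, 9, 9, 9]
t=20: [17, 17, 17, 17, 17, 17]
t=21: [33, 33, 33, 33, 33, 33]
t=22: [65, 65, 65, 65, 65, 65]
t=23: [129, 129, 129, 129, 129, 129]
t=24: [221, 221, 221, 221, 221, 221]
t=25: [37, 37, 37, 37, 37, 37]
t=26: [73, 73, 73, 73, 73, 73]
t=27: [145, 145, 145, 145, 145, 145]
t=28: [189, 189, 189, 189, 189, 189]
t=29: [101, 101, 101, 101, 101, 101]
t=30: [201, 201, 201, 201, 201, 201]
t=31: [77, 77, 77, 77, 77, 77]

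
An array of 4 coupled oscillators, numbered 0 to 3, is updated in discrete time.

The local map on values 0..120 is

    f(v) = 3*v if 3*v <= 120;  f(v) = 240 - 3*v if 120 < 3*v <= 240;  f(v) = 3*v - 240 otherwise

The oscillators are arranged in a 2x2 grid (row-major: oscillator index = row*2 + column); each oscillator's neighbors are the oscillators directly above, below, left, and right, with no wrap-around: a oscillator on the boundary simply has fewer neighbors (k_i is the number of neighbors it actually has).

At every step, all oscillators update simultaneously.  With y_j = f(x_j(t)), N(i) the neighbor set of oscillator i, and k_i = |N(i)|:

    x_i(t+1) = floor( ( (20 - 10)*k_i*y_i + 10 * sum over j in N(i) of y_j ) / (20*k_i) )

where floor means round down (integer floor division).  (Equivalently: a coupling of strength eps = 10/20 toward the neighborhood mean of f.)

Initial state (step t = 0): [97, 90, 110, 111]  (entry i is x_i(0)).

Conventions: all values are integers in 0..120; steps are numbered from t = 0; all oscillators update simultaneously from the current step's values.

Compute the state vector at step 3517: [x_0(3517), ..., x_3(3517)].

Answer: [45, 45, 41, 41]
Key observation: The state at step 5, [81, 81, 105, 105], reappears at step 16: the system is in a cycle of period 11 from step 5 on.  Therefore the state at step 3517 equals the state at step 5 + ((3517 - 5) mod 11) = 8, which is [45, 45, 41, 41].

Derivation:
t=0: [97, 90, 110, 111]
t=1: [55, 51, 81, 76]
t=2: [60, 65, 23, 28]
t=3: [58, 58, 70, 70]
t=4: [57, 57, 39, 39]
t=5: [81, 81, 105, 105]
t=6: [21, 21, 57, 57]
t=7: [64, 64, 67, 67]
t=8: [45, 45, 41, 41]
t=9: [108, 108, 114, 114]
t=10: [88, 88, 97, 97]
t=11: [30, 30, 44, 44]
t=12: [94, 94, 103, 103]
t=13: [48, 48, 62, 62]
t=14: [85, 85, 64, 64]
t=15: [23, 23, 39, 39]
t=16: [81, 81, 105, 105]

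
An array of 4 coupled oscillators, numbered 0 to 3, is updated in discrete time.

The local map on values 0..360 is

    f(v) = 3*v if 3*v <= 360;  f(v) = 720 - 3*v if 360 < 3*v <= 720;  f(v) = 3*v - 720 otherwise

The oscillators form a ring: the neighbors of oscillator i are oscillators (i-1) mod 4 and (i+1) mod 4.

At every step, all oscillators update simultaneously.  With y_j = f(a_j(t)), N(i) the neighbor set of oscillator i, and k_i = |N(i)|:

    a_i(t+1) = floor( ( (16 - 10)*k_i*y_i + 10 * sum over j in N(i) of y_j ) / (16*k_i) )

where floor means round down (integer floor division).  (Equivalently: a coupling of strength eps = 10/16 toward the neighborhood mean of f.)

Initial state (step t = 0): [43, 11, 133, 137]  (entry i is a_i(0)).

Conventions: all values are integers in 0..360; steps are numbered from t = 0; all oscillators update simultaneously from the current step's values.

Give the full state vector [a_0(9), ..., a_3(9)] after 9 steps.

Simulating step by step:
t=0: [43, 11, 133, 137]
t=1: [155, 153, 227, 256]
t=2: [192, 189, 111, 109]
t=3: [204, 206, 274, 271]
t=4: [101, 103, 99, 100]
t=5: [303, 303, 301, 300]
t=6: [186, 187, 183, 183]
t=7: [163, 163, 167, 168]
t=8: [226, 227, 221, 221]
t=9: [45, 45, 51, 52]

Answer: [45, 45, 51, 52]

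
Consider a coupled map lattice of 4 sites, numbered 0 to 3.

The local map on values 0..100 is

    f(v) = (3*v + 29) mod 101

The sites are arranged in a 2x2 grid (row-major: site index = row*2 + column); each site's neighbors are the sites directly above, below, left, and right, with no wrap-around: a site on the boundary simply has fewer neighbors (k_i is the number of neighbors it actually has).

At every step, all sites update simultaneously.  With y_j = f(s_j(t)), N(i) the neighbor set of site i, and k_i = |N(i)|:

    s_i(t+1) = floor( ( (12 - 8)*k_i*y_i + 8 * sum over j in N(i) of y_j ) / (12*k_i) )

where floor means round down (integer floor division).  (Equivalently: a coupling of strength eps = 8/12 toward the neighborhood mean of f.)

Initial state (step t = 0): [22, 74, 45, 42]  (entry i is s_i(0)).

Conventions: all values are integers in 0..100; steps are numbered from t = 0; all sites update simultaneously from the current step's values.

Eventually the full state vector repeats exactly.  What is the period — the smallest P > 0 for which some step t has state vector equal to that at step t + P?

Simulating step by step:
t=0: [22, 74, 45, 42]
t=1: [69, 66, 70, 55]
t=2: [32, 50, 54, 51]
t=3: [64, 61, 65, 83]
t=4: [17, 35, 39, 36]
t=5: [52, 49, 53, 38]
t=6: [82, 67, 71, 68]
t=7: [47, 44, 48, 33]
t=8: [67, 52, 56, 53]
t=9: [69, 66, 70, 89]
t=10: [32, 51, 55, 52]
t=11: [66, 63, 67, 86]
t=12: [23, 42, 46, 43]
t=13: [72, 69, 73, 59]
t=14: [41, 27, 31, 28]
t=15: [27, 24, 28, 14]
t=16: [7, 26, 30, 27]
t=17: [24, 21, 25, 11]
t=18: [31, 51, 21, 52]
t=19: [64, 62, 65, 85]
t=20: [18, 38, 41, 39]
t=21: [58, 56, 59, 46]
t=22: [33, 54, 23, 55]
t=23: [71, 70, 72, 93]
t=24: [40, 27, 29, 28]
t=25: [24, 23, 25, 12]
t=26: [33, 54, 22, 55]
t=27: [70, 70, 71, 92]
t=28: [38, 25, 26, 26]
t=29: [17, 17, 18, 5]
t=30: [81, 68, 69, 69]
t=31: [45, 45, 46, 33]
t=32: [64, 51, 52, 52]
t=33: [61, 61, 62, 83]
t=34: [11, 32, 33, 33]
t=35: [37, 37, 38, 26]
t=36: [40, 28, 29, 29]
t=37: [25, 25, 26, 14]
t=38: [4, 25, 26, 26]
t=39: [16, 16, 17, 5]
t=40: [78, 66, 67, 67]
t=41: [38, 38, 39, 27]
t=42: [43, 31, 32, 32]
t=43: [34, 34, 35, 23]
t=44: [31, 52, 53, 53]
t=45: [64, 64, 65, 86]
t=46: [20, 41, 42, 42]
t=47: [64, 64, 65, 53]
t=48: [20, 41, 42, 42]

Answer: 2
Key observation: The state at step 46, [20, 41, 42, 42], reappears at step 48 — and no state repeats earlier — so the cycle the system enters has period 2.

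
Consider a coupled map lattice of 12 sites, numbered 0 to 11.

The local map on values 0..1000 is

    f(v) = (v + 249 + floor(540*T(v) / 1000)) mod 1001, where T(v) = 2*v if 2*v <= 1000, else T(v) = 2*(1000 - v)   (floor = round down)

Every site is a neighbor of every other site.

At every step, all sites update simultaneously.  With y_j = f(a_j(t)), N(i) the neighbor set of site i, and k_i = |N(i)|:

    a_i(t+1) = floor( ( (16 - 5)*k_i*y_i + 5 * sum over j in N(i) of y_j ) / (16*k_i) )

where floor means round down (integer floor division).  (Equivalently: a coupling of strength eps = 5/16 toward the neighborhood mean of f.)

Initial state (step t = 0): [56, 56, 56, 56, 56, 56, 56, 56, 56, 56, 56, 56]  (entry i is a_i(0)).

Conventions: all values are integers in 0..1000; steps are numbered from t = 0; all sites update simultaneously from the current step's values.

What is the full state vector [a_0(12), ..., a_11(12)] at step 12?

Answer: [798, 798, 798, 798, 798, 798, 798, 798, 798, 798, 798, 798]

Derivation:
t=0: [56, 56, 56, 56, 56, 56, 56, 56, 56, 56, 56, 56]
t=1: [365, 365, 365, 365, 365, 365, 365, 365, 365, 365, 365, 365]
t=2: [7, 7, 7, 7, 7, 7, 7, 7, 7, 7, 7, 7]
t=3: [263, 263, 263, 263, 263, 263, 263, 263, 263, 263, 263, 263]
t=4: [796, 796, 796, 796, 796, 796, 796, 796, 796, 796, 796, 796]
t=5: [264, 264, 264, 264, 264, 264, 264, 264, 264, 264, 264, 264]
t=6: [798, 798, 798, 798, 798, 798, 798, 798, 798, 798, 798, 798]
t=7: [264, 264, 264, 264, 264, 264, 264, 264, 264, 264, 264, 264]
t=8: [798, 798, 798, 798, 798, 798, 798, 798, 798, 798, 798, 798]
t=9: [264, 264, 264, 264, 264, 264, 264, 264, 264, 264, 264, 264]
t=10: [798, 798, 798, 798, 798, 798, 798, 798, 798, 798, 798, 798]
t=11: [264, 264, 264, 264, 264, 264, 264, 264, 264, 264, 264, 264]
t=12: [798, 798, 798, 798, 798, 798, 798, 798, 798, 798, 798, 798]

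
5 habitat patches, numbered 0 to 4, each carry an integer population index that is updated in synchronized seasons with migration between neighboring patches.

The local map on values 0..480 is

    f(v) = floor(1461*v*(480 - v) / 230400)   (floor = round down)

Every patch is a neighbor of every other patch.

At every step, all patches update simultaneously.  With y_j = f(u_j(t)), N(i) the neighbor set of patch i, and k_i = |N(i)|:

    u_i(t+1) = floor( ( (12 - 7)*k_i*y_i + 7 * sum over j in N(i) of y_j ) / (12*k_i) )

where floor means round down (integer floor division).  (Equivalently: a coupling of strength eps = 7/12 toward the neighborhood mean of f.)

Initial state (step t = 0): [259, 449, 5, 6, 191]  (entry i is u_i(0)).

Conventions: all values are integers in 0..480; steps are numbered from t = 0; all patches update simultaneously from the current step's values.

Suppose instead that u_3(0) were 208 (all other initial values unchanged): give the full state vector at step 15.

Answer: [285, 285, 285, 285, 285]
Key observation: This trace re-runs the system from the modified initial state.

Derivation:
t=0: [259, 449, 5, 208, 191]
t=1: [269, 194, 175, 268, 265]
t=2: [355, 353, 349, 355, 355]
t=3: [282, 283, 284, 282, 282]
t=4: [353, 353, 353, 353, 353]
t=5: [284, 284, 284, 284, 284]
t=6: [352, 352, 352, 352, 352]
t=7: [285, 285, 285, 285, 285]
t=8: [352, 352, 352, 352, 352]
t=9: [285, 285, 285, 285, 285]
t=10: [352, 352, 352, 352, 352]
t=11: [285, 285, 285, 285, 285]
t=12: [352, 352, 352, 352, 352]
t=13: [285, 285, 285, 285, 285]
t=14: [352, 352, 352, 352, 352]
t=15: [285, 285, 285, 285, 285]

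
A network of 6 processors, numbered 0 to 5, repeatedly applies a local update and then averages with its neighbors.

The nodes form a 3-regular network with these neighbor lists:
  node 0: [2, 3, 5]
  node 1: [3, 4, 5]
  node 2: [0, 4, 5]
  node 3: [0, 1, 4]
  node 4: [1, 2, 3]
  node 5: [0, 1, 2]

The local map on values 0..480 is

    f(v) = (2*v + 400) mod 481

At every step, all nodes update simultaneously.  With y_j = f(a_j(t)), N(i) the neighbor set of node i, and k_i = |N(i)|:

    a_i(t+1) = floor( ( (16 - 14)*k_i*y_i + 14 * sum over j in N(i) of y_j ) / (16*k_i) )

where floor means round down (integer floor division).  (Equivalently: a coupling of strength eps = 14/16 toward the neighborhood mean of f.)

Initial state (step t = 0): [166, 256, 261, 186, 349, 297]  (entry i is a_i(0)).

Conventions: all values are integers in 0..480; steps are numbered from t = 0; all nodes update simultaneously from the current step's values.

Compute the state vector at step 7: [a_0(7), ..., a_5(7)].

Simulating step by step:
t=0: [166, 256, 261, 186, 349, 297]
t=1: [254, 187, 177, 274, 356, 331]
t=2: [298, 245, 231, 312, 320, 302]
t=3: [145, 104, 92, 159, 258, 245]
t=4: [244, 331, 320, 254, 190, 179]
t=5: [278, 305, 296, 288, 213, 205]
t=6: [168, 206, 338, 254, 69, 202]
t=7: [283, 276, 199, 240, 261, 244]

Answer: [283, 276, 199, 240, 261, 244]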